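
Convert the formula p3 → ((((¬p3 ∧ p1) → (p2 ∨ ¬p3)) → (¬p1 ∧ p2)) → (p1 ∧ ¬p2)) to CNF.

p3 → ((((¬p3 ∧ p1) → (p2 ∨ ¬p3)) → (¬p1 ∧ p2)) → (p1 ∧ ¬p2))
⇔ ¬p3 ∨ ((((¬p3 ∧ p1) → (p2 ∨ ¬p3)) → (¬p1 ∧ p2)) → (p1 ∧ ¬p2))
⇔ ¬p3 ∨ ¬(((¬p3 ∧ p1) → (p2 ∨ ¬p3)) → (¬p1 ∧ p2)) ∨ (p1 ∧ ¬p2)
⇔ ¬p3 ∨ ¬(¬((¬p3 ∧ p1) → (p2 ∨ ¬p3)) ∨ (¬p1 ∧ p2)) ∨ (p1 ∧ ¬p2)
⇔ ¬p3 ∨ ¬(¬(¬(¬p3 ∧ p1) ∨ p2 ∨ ¬p3) ∨ (¬p1 ∧ p2)) ∨ (p1 ∧ ¬p2)
⇔ ¬p3 ∨ (¬¬(¬(¬p3 ∧ p1) ∨ p2 ∨ ¬p3) ∧ ¬(¬p1 ∧ p2)) ∨ (p1 ∧ ¬p2)
⇔ ¬p3 ∨ ((¬(¬p3 ∧ p1) ∨ p2 ∨ ¬p3) ∧ ¬(¬p1 ∧ p2)) ∨ (p1 ∧ ¬p2)
⇔ ¬p3 ∨ ((¬¬p3 ∨ ¬p1 ∨ p2 ∨ ¬p3) ∧ ¬(¬p1 ∧ p2)) ∨ (p1 ∧ ¬p2)
⇔ ¬p3 ∨ ((p3 ∨ ¬p1 ∨ p2 ∨ ¬p3) ∧ ¬(¬p1 ∧ p2)) ∨ (p1 ∧ ¬p2)
⇔ ¬p3 ∨ ((p3 ∨ ¬p1 ∨ p2 ∨ ¬p3) ∧ (¬¬p1 ∨ ¬p2)) ∨ (p1 ∧ ¬p2)
⇔ ¬p3 ∨ ((p3 ∨ ¬p1 ∨ p2 ∨ ¬p3) ∧ (p1 ∨ ¬p2)) ∨ (p1 ∧ ¬p2)
⇔ (¬p3 ∨ p3 ∨ ¬p1 ∨ p2 ∨ ¬p3 ∨ p1) ∧ (¬p3 ∨ p3 ∨ ¬p1 ∨ p2 ∨ ¬p3 ∨ ¬p2) ∧ (¬p3 ∨ p1 ∨ ¬p2 ∨ p1) ∧ (¬p3 ∨ p1 ∨ ¬p2 ∨ ¬p2)
⇔ ¬p3 ∨ p1 ∨ ¬p2

¬p3 ∨ p1 ∨ ¬p2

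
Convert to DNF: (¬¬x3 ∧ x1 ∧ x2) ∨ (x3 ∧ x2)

x3 ∧ x2

(¬¬x3 ∧ x1 ∧ x2) ∨ (x3 ∧ x2)
⇔ (x3 ∧ x1 ∧ x2) ∨ (x3 ∧ x2)   — double negation
⇔ x3 ∧ x2   — simplify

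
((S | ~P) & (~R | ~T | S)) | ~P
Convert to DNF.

((S | ~P) & (~R | ~T | S)) | ~P
≡ (S & ~R) | (S & ~T) | (S & S) | (~P & ~R) | (~P & ~T) | (~P & S) | ~P
≡ S | ~P

S | ~P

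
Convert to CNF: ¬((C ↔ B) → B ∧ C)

(¬C ∨ B) ∧ (¬B ∨ C) ∧ (¬B ∨ ¬C)

¬((C ↔ B) → B ∧ C)
= ¬(¬(C ↔ B) ∨ B ∧ C)
= ¬(¬((C → B) ∧ (B → C)) ∨ B ∧ C)
= ¬(¬((¬C ∨ B) ∧ (B → C)) ∨ B ∧ C)
= ¬(¬((¬C ∨ B) ∧ (¬B ∨ C)) ∨ B ∧ C)
= ¬¬((¬C ∨ B) ∧ (¬B ∨ C)) ∧ ¬(B ∧ C)
= (¬C ∨ B) ∧ (¬B ∨ C) ∧ ¬(B ∧ C)
= (¬C ∨ B) ∧ (¬B ∨ C) ∧ (¬B ∨ ¬C)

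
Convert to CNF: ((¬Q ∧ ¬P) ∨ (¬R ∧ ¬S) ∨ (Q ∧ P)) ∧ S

((¬Q ∧ ¬P) ∨ (¬R ∧ ¬S) ∨ (Q ∧ P)) ∧ S
⇔ (¬Q ∨ ¬R ∨ Q) ∧ (¬Q ∨ ¬R ∨ P) ∧ (¬Q ∨ ¬S ∨ Q) ∧ (¬Q ∨ ¬S ∨ P) ∧ (¬P ∨ ¬R ∨ Q) ∧ (¬P ∨ ¬R ∨ P) ∧ (¬P ∨ ¬S ∨ Q) ∧ (¬P ∨ ¬S ∨ P) ∧ S   [distribute ∨ over ∧]
⇔ (¬Q ∨ ¬R ∨ P) ∧ (¬Q ∨ ¬S ∨ P) ∧ (¬P ∨ ¬R ∨ Q) ∧ (¬P ∨ ¬S ∨ Q) ∧ S   [simplify]

(¬Q ∨ ¬R ∨ P) ∧ (¬Q ∨ ¬S ∨ P) ∧ (¬P ∨ ¬R ∨ Q) ∧ (¬P ∨ ¬S ∨ Q) ∧ S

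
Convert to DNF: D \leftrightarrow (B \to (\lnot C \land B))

D \leftrightarrow (B \to (\lnot C \land B))
≡ (D \to (B \to (\lnot C \land B))) \land ((B \to (\lnot C \land B)) \to D)   (eliminate \leftrightarrow)
≡ (\lnot D \lor (B \to (\lnot C \land B))) \land ((B \to (\lnot C \land B)) \to D)   (eliminate \to)
≡ (\lnot D \lor \lnot B \lor (\lnot C \land B)) \land ((B \to (\lnot C \land B)) \to D)   (eliminate \to)
≡ (\lnot D \lor \lnot B \lor (\lnot C \land B)) \land (\lnot (B \to (\lnot C \land B)) \lor D)   (eliminate \to)
≡ (\lnot D \lor \lnot B \lor (\lnot C \land B)) \land (\lnot (\lnot B \lor (\lnot C \land B)) \lor D)   (eliminate \to)
≡ (\lnot D \lor \lnot B \lor (\lnot C \land B)) \land ((\lnot \lnot B \land \lnot (\lnot C \land B)) \lor D)   (De Morgan)
≡ (\lnot D \lor \lnot B \lor (\lnot C \land B)) \land ((B \land \lnot (\lnot C \land B)) \lor D)   (double negation)
≡ (\lnot D \lor \lnot B \lor (\lnot C \land B)) \land ((B \land (\lnot \lnot C \lor \lnot B)) \lor D)   (De Morgan)
≡ (\lnot D \lor \lnot B \lor (\lnot C \land B)) \land ((B \land (C \lor \lnot B)) \lor D)   (double negation)
≡ (\lnot D \land B \land C) \lor (\lnot D \land B \land \lnot B) \lor (\lnot D \land D) \lor (\lnot B \land B \land C) \lor (\lnot B \land B \land \lnot B) \lor (\lnot B \land D) \lor (\lnot C \land B \land B \land C) \lor (\lnot C \land B \land B \land \lnot B) \lor (\lnot C \land B \land D)   (distribute \land over \lor)
≡ (\lnot D \land B \land C) \lor (\lnot B \land D) \lor (\lnot C \land B \land D)   (simplify)

(\lnot D \land B \land C) \lor (\lnot B \land D) \lor (\lnot C \land B \land D)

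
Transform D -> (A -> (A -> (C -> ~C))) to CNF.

D -> (A -> (A -> (C -> ~C)))
= ~D | (A -> (A -> (C -> ~C)))   [eliminate ->]
= ~D | ~A | (A -> (C -> ~C))   [eliminate ->]
= ~D | ~A | ~A | (C -> ~C)   [eliminate ->]
= ~D | ~A | ~A | ~C | ~C   [eliminate ->]
= ~D | ~A | ~C   [simplify]

~D | ~A | ~C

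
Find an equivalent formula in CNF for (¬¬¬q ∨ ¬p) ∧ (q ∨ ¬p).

(¬¬¬q ∨ ¬p) ∧ (q ∨ ¬p)
≡ (¬q ∨ ¬p) ∧ (q ∨ ¬p)   [double negation]

(¬q ∨ ¬p) ∧ (q ∨ ¬p)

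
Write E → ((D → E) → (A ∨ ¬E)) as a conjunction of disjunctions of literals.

E → ((D → E) → (A ∨ ¬E))
≡ ¬E ∨ ((D → E) → (A ∨ ¬E))   (eliminate →)
≡ ¬E ∨ ¬(D → E) ∨ A ∨ ¬E   (eliminate →)
≡ ¬E ∨ ¬(¬D ∨ E) ∨ A ∨ ¬E   (eliminate →)
≡ ¬E ∨ (¬¬D ∧ ¬E) ∨ A ∨ ¬E   (De Morgan)
≡ ¬E ∨ (D ∧ ¬E) ∨ A ∨ ¬E   (double negation)
≡ (¬E ∨ D ∨ A ∨ ¬E) ∧ (¬E ∨ ¬E ∨ A ∨ ¬E)   (distribute ∨ over ∧)
≡ ¬E ∨ A   (simplify)

¬E ∨ A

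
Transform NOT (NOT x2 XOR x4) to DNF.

(x2 AND NOT x4) OR (x4 AND NOT x2)

NOT (NOT x2 XOR x4)
= NOT ((NOT x2 AND NOT x4) OR (NOT NOT x2 AND x4))   [expand XOR]
= NOT (NOT x2 AND NOT x4) AND NOT (NOT NOT x2 AND x4)   [De Morgan]
= (NOT NOT x2 OR NOT NOT x4) AND NOT (NOT NOT x2 AND x4)   [De Morgan]
= (x2 OR NOT NOT x4) AND NOT (NOT NOT x2 AND x4)   [double negation]
= (x2 OR x4) AND NOT (NOT NOT x2 AND x4)   [double negation]
= (x2 OR x4) AND (NOT NOT NOT x2 OR NOT x4)   [De Morgan]
= (x2 OR x4) AND (NOT x2 OR NOT x4)   [double negation]
= (x2 AND NOT x2) OR (x2 AND NOT x4) OR (x4 AND NOT x2) OR (x4 AND NOT x4)   [distribute AND over OR]
= (x2 AND NOT x4) OR (x4 AND NOT x2)   [simplify]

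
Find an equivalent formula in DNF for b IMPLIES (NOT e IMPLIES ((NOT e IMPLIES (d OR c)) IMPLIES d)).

b IMPLIES (NOT e IMPLIES ((NOT e IMPLIES (d OR c)) IMPLIES d))
= NOT b OR (NOT e IMPLIES ((NOT e IMPLIES (d OR c)) IMPLIES d))   (eliminate IMPLIES)
= NOT b OR NOT NOT e OR ((NOT e IMPLIES (d OR c)) IMPLIES d)   (eliminate IMPLIES)
= NOT b OR NOT NOT e OR NOT (NOT e IMPLIES (d OR c)) OR d   (eliminate IMPLIES)
= NOT b OR NOT NOT e OR NOT (NOT NOT e OR d OR c) OR d   (eliminate IMPLIES)
= NOT b OR e OR NOT (NOT NOT e OR d OR c) OR d   (double negation)
= NOT b OR e OR (NOT NOT NOT e AND NOT d AND NOT c) OR d   (De Morgan)
= NOT b OR e OR (NOT e AND NOT d AND NOT c) OR d   (double negation)

NOT b OR e OR (NOT e AND NOT d AND NOT c) OR d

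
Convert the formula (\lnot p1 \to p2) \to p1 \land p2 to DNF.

(\lnot p1 \to p2) \to p1 \land p2
⇔ \lnot (\lnot p1 \to p2) \lor p1 \land p2   — eliminate \to
⇔ \lnot (\lnot \lnot p1 \lor p2) \lor p1 \land p2   — eliminate \to
⇔ \lnot \lnot \lnot p1 \land \lnot p2 \lor p1 \land p2   — De Morgan
⇔ \lnot p1 \land \lnot p2 \lor p1 \land p2   — double negation

\lnot p1 \land \lnot p2 \lor p1 \land p2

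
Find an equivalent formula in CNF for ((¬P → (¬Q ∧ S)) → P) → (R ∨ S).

((¬P → (¬Q ∧ S)) → P) → (R ∨ S)
= ¬((¬P → (¬Q ∧ S)) → P) ∨ R ∨ S   — eliminate →
= ¬(¬(¬P → (¬Q ∧ S)) ∨ P) ∨ R ∨ S   — eliminate →
= ¬(¬(¬¬P ∨ (¬Q ∧ S)) ∨ P) ∨ R ∨ S   — eliminate →
= (¬¬(¬¬P ∨ (¬Q ∧ S)) ∧ ¬P) ∨ R ∨ S   — De Morgan
= ((¬¬P ∨ (¬Q ∧ S)) ∧ ¬P) ∨ R ∨ S   — double negation
= ((P ∨ (¬Q ∧ S)) ∧ ¬P) ∨ R ∨ S   — double negation
= (P ∨ ¬Q ∨ R ∨ S) ∧ (P ∨ S ∨ R ∨ S) ∧ (¬P ∨ R ∨ S)   — distribute ∨ over ∧
= (P ∨ S ∨ R) ∧ (¬P ∨ R ∨ S)   — simplify

(P ∨ S ∨ R) ∧ (¬P ∨ R ∨ S)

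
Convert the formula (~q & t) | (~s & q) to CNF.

(~q & t) | (~s & q)
≡ (~q | ~s) & (~q | q) & (t | ~s) & (t | q)   — distribute | over &
≡ (~q | ~s) & (t | ~s) & (t | q)   — simplify

(~q | ~s) & (t | ~s) & (t | q)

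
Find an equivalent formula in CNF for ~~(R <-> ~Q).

~~(R <-> ~Q)
≡ ~~((R -> ~Q) & (~Q -> R))   [eliminate <->]
≡ ~~((~R | ~Q) & (~Q -> R))   [eliminate ->]
≡ ~~((~R | ~Q) & (~~Q | R))   [eliminate ->]
≡ (~R | ~Q) & (~~Q | R)   [double negation]
≡ (~R | ~Q) & (Q | R)   [double negation]

(~R | ~Q) & (Q | R)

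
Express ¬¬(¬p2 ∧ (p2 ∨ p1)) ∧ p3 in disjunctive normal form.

¬¬(¬p2 ∧ (p2 ∨ p1)) ∧ p3
≡ ¬p2 ∧ (p2 ∨ p1) ∧ p3   (double negation)
≡ (¬p2 ∧ p2 ∧ p3) ∨ (¬p2 ∧ p1 ∧ p3)   (distribute ∧ over ∨)
≡ ¬p2 ∧ p1 ∧ p3   (simplify)

¬p2 ∧ p1 ∧ p3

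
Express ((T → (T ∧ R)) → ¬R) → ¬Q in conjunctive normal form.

((T → (T ∧ R)) → ¬R) → ¬Q
≡ ¬((T → (T ∧ R)) → ¬R) ∨ ¬Q
≡ ¬(¬(T → (T ∧ R)) ∨ ¬R) ∨ ¬Q
≡ ¬(¬(¬T ∨ (T ∧ R)) ∨ ¬R) ∨ ¬Q
≡ (¬¬(¬T ∨ (T ∧ R)) ∧ ¬¬R) ∨ ¬Q
≡ ((¬T ∨ (T ∧ R)) ∧ ¬¬R) ∨ ¬Q
≡ ((¬T ∨ (T ∧ R)) ∧ R) ∨ ¬Q
≡ (¬T ∨ T ∨ ¬Q) ∧ (¬T ∨ R ∨ ¬Q) ∧ (R ∨ ¬Q)
≡ R ∨ ¬Q

R ∨ ¬Q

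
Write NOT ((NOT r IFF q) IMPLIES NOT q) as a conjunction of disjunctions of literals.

(NOT q OR NOT r) AND q

NOT ((NOT r IFF q) IMPLIES NOT q)
≡ NOT (NOT (NOT r IFF q) OR NOT q)   [eliminate IMPLIES]
≡ NOT (NOT ((NOT r IMPLIES q) AND (q IMPLIES NOT r)) OR NOT q)   [eliminate IFF]
≡ NOT (NOT ((NOT NOT r OR q) AND (q IMPLIES NOT r)) OR NOT q)   [eliminate IMPLIES]
≡ NOT (NOT ((NOT NOT r OR q) AND (NOT q OR NOT r)) OR NOT q)   [eliminate IMPLIES]
≡ NOT NOT ((NOT NOT r OR q) AND (NOT q OR NOT r)) AND NOT NOT q   [De Morgan]
≡ (NOT NOT r OR q) AND (NOT q OR NOT r) AND NOT NOT q   [double negation]
≡ (r OR q) AND (NOT q OR NOT r) AND NOT NOT q   [double negation]
≡ (r OR q) AND (NOT q OR NOT r) AND q   [double negation]
≡ (NOT q OR NOT r) AND q   [simplify]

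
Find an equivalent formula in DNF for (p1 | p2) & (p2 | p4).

(p1 & p4) | p2

(p1 | p2) & (p2 | p4)
≡ (p1 & p2) | (p1 & p4) | (p2 & p2) | (p2 & p4)   — distribute & over |
≡ (p1 & p4) | p2   — simplify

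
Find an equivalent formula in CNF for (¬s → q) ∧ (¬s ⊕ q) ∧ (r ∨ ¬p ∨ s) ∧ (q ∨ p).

(s ∨ q) ∧ (¬s ∨ q) ∧ (s ∨ ¬q) ∧ (r ∨ ¬p ∨ s) ∧ (q ∨ p)

(¬s → q) ∧ (¬s ⊕ q) ∧ (r ∨ ¬p ∨ s) ∧ (q ∨ p)
⇔ (¬¬s ∨ q) ∧ (¬s ⊕ q) ∧ (r ∨ ¬p ∨ s) ∧ (q ∨ p)   (eliminate →)
⇔ (¬¬s ∨ q) ∧ (¬s ∨ q) ∧ ¬(¬s ∧ q) ∧ (r ∨ ¬p ∨ s) ∧ (q ∨ p)   (expand ⊕)
⇔ (s ∨ q) ∧ (¬s ∨ q) ∧ ¬(¬s ∧ q) ∧ (r ∨ ¬p ∨ s) ∧ (q ∨ p)   (double negation)
⇔ (s ∨ q) ∧ (¬s ∨ q) ∧ (¬¬s ∨ ¬q) ∧ (r ∨ ¬p ∨ s) ∧ (q ∨ p)   (De Morgan)
⇔ (s ∨ q) ∧ (¬s ∨ q) ∧ (s ∨ ¬q) ∧ (r ∨ ¬p ∨ s) ∧ (q ∨ p)   (double negation)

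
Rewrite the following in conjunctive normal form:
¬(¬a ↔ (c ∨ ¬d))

(¬a ∨ c ∨ ¬d) ∧ (¬c ∨ a) ∧ (d ∨ a)

¬(¬a ↔ (c ∨ ¬d))
≡ ¬((¬a → (c ∨ ¬d)) ∧ ((c ∨ ¬d) → ¬a))   (eliminate ↔)
≡ ¬((¬¬a ∨ c ∨ ¬d) ∧ ((c ∨ ¬d) → ¬a))   (eliminate →)
≡ ¬((¬¬a ∨ c ∨ ¬d) ∧ (¬(c ∨ ¬d) ∨ ¬a))   (eliminate →)
≡ ¬(¬¬a ∨ c ∨ ¬d) ∨ ¬(¬(c ∨ ¬d) ∨ ¬a)   (De Morgan)
≡ (¬¬¬a ∧ ¬c ∧ ¬¬d) ∨ ¬(¬(c ∨ ¬d) ∨ ¬a)   (De Morgan)
≡ (¬a ∧ ¬c ∧ ¬¬d) ∨ ¬(¬(c ∨ ¬d) ∨ ¬a)   (double negation)
≡ (¬a ∧ ¬c ∧ d) ∨ ¬(¬(c ∨ ¬d) ∨ ¬a)   (double negation)
≡ (¬a ∧ ¬c ∧ d) ∨ (¬¬(c ∨ ¬d) ∧ ¬¬a)   (De Morgan)
≡ (¬a ∧ ¬c ∧ d) ∨ ((c ∨ ¬d) ∧ ¬¬a)   (double negation)
≡ (¬a ∧ ¬c ∧ d) ∨ ((c ∨ ¬d) ∧ a)   (double negation)
≡ (¬a ∨ c ∨ ¬d) ∧ (¬a ∨ a) ∧ (¬c ∨ c ∨ ¬d) ∧ (¬c ∨ a) ∧ (d ∨ c ∨ ¬d) ∧ (d ∨ a)   (distribute ∨ over ∧)
≡ (¬a ∨ c ∨ ¬d) ∧ (¬c ∨ a) ∧ (d ∨ a)   (simplify)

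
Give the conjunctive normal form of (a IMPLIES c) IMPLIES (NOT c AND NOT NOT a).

a AND NOT c

(a IMPLIES c) IMPLIES (NOT c AND NOT NOT a)
⇔ NOT (a IMPLIES c) OR (NOT c AND NOT NOT a)   [eliminate IMPLIES]
⇔ NOT (NOT a OR c) OR (NOT c AND NOT NOT a)   [eliminate IMPLIES]
⇔ (NOT NOT a AND NOT c) OR (NOT c AND NOT NOT a)   [De Morgan]
⇔ (a AND NOT c) OR (NOT c AND NOT NOT a)   [double negation]
⇔ (a AND NOT c) OR (NOT c AND a)   [double negation]
⇔ (a OR NOT c) AND (a OR a) AND (NOT c OR NOT c) AND (NOT c OR a)   [distribute OR over AND]
⇔ a AND NOT c   [simplify]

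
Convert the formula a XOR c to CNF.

(a OR c) AND (NOT a OR NOT c)

a XOR c
= (a OR c) AND NOT (a AND c)   — expand XOR
= (a OR c) AND (NOT a OR NOT c)   — De Morgan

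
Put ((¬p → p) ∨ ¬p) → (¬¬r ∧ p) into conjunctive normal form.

((¬p → p) ∨ ¬p) → (¬¬r ∧ p)
≡ ¬((¬p → p) ∨ ¬p) ∨ (¬¬r ∧ p)   [eliminate →]
≡ ¬(¬¬p ∨ p ∨ ¬p) ∨ (¬¬r ∧ p)   [eliminate →]
≡ (¬¬¬p ∧ ¬p ∧ ¬¬p) ∨ (¬¬r ∧ p)   [De Morgan]
≡ (¬p ∧ ¬p ∧ ¬¬p) ∨ (¬¬r ∧ p)   [double negation]
≡ (¬p ∧ ¬p ∧ p) ∨ (¬¬r ∧ p)   [double negation]
≡ (¬p ∧ ¬p ∧ p) ∨ (r ∧ p)   [double negation]
≡ (¬p ∨ r) ∧ (¬p ∨ p) ∧ (¬p ∨ r) ∧ (¬p ∨ p) ∧ (p ∨ r) ∧ (p ∨ p)   [distribute ∨ over ∧]
≡ (¬p ∨ r) ∧ p   [simplify]

(¬p ∨ r) ∧ p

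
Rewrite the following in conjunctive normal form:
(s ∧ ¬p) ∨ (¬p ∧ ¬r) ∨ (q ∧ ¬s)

(s ∨ ¬r ∨ q) ∧ (¬p ∨ q) ∧ (¬p ∨ ¬s)

(s ∧ ¬p) ∨ (¬p ∧ ¬r) ∨ (q ∧ ¬s)
= (s ∨ ¬p ∨ q) ∧ (s ∨ ¬p ∨ ¬s) ∧ (s ∨ ¬r ∨ q) ∧ (s ∨ ¬r ∨ ¬s) ∧ (¬p ∨ ¬p ∨ q) ∧ (¬p ∨ ¬p ∨ ¬s) ∧ (¬p ∨ ¬r ∨ q) ∧ (¬p ∨ ¬r ∨ ¬s)
= (s ∨ ¬r ∨ q) ∧ (¬p ∨ q) ∧ (¬p ∨ ¬s)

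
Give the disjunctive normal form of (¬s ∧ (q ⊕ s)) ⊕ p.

(¬s ∧ (q ⊕ s)) ⊕ p
≡ (¬s ∧ (q ⊕ s) ∧ ¬p) ∨ (¬(¬s ∧ (q ⊕ s)) ∧ p)
≡ (¬s ∧ ((q ∧ ¬s) ∨ (¬q ∧ s)) ∧ ¬p) ∨ (¬(¬s ∧ (q ⊕ s)) ∧ p)
≡ (¬s ∧ ((q ∧ ¬s) ∨ (¬q ∧ s)) ∧ ¬p) ∨ (¬(¬s ∧ ((q ∧ ¬s) ∨ (¬q ∧ s))) ∧ p)
≡ (¬s ∧ ((q ∧ ¬s) ∨ (¬q ∧ s)) ∧ ¬p) ∨ ((¬¬s ∨ ¬((q ∧ ¬s) ∨ (¬q ∧ s))) ∧ p)
≡ (¬s ∧ ((q ∧ ¬s) ∨ (¬q ∧ s)) ∧ ¬p) ∨ ((s ∨ ¬((q ∧ ¬s) ∨ (¬q ∧ s))) ∧ p)
≡ (¬s ∧ ((q ∧ ¬s) ∨ (¬q ∧ s)) ∧ ¬p) ∨ ((s ∨ (¬(q ∧ ¬s) ∧ ¬(¬q ∧ s))) ∧ p)
≡ (¬s ∧ ((q ∧ ¬s) ∨ (¬q ∧ s)) ∧ ¬p) ∨ ((s ∨ ((¬q ∨ ¬¬s) ∧ ¬(¬q ∧ s))) ∧ p)
≡ (¬s ∧ ((q ∧ ¬s) ∨ (¬q ∧ s)) ∧ ¬p) ∨ ((s ∨ ((¬q ∨ s) ∧ ¬(¬q ∧ s))) ∧ p)
≡ (¬s ∧ ((q ∧ ¬s) ∨ (¬q ∧ s)) ∧ ¬p) ∨ ((s ∨ ((¬q ∨ s) ∧ (¬¬q ∨ ¬s))) ∧ p)
≡ (¬s ∧ ((q ∧ ¬s) ∨ (¬q ∧ s)) ∧ ¬p) ∨ ((s ∨ ((¬q ∨ s) ∧ (q ∨ ¬s))) ∧ p)
≡ (¬s ∧ q ∧ ¬s ∧ ¬p) ∨ (¬s ∧ ¬q ∧ s ∧ ¬p) ∨ (s ∧ p) ∨ (¬q ∧ q ∧ p) ∨ (¬q ∧ ¬s ∧ p) ∨ (s ∧ q ∧ p) ∨ (s ∧ ¬s ∧ p)
≡ (¬s ∧ q ∧ ¬p) ∨ (s ∧ p) ∨ (¬q ∧ ¬s ∧ p)

(¬s ∧ q ∧ ¬p) ∨ (s ∧ p) ∨ (¬q ∧ ¬s ∧ p)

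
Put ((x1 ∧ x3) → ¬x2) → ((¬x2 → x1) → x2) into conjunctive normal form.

((x1 ∧ x3) → ¬x2) → ((¬x2 → x1) → x2)
≡ ¬((x1 ∧ x3) → ¬x2) ∨ ((¬x2 → x1) → x2)   [eliminate →]
≡ ¬(¬(x1 ∧ x3) ∨ ¬x2) ∨ ((¬x2 → x1) → x2)   [eliminate →]
≡ ¬(¬(x1 ∧ x3) ∨ ¬x2) ∨ ¬(¬x2 → x1) ∨ x2   [eliminate →]
≡ ¬(¬(x1 ∧ x3) ∨ ¬x2) ∨ ¬(¬¬x2 ∨ x1) ∨ x2   [eliminate →]
≡ (¬¬(x1 ∧ x3) ∧ ¬¬x2) ∨ ¬(¬¬x2 ∨ x1) ∨ x2   [De Morgan]
≡ (x1 ∧ x3 ∧ ¬¬x2) ∨ ¬(¬¬x2 ∨ x1) ∨ x2   [double negation]
≡ (x1 ∧ x3 ∧ x2) ∨ ¬(¬¬x2 ∨ x1) ∨ x2   [double negation]
≡ (x1 ∧ x3 ∧ x2) ∨ (¬¬¬x2 ∧ ¬x1) ∨ x2   [De Morgan]
≡ (x1 ∧ x3 ∧ x2) ∨ (¬x2 ∧ ¬x1) ∨ x2   [double negation]
≡ (x1 ∨ ¬x2 ∨ x2) ∧ (x1 ∨ ¬x1 ∨ x2) ∧ (x3 ∨ ¬x2 ∨ x2) ∧ (x3 ∨ ¬x1 ∨ x2) ∧ (x2 ∨ ¬x2 ∨ x2) ∧ (x2 ∨ ¬x1 ∨ x2)   [distribute ∨ over ∧]
≡ x2 ∨ ¬x1   [simplify]

x2 ∨ ¬x1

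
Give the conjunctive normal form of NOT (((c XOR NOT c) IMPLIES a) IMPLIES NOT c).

(NOT c OR a) AND c

NOT (((c XOR NOT c) IMPLIES a) IMPLIES NOT c)
⇔ NOT (NOT ((c XOR NOT c) IMPLIES a) OR NOT c)   — eliminate IMPLIES
⇔ NOT (NOT (NOT (c XOR NOT c) OR a) OR NOT c)   — eliminate IMPLIES
⇔ NOT (NOT (NOT ((c OR NOT c) AND NOT (c AND NOT c)) OR a) OR NOT c)   — expand XOR
⇔ NOT NOT (NOT ((c OR NOT c) AND NOT (c AND NOT c)) OR a) AND NOT NOT c   — De Morgan
⇔ (NOT ((c OR NOT c) AND NOT (c AND NOT c)) OR a) AND NOT NOT c   — double negation
⇔ (NOT (c OR NOT c) OR NOT NOT (c AND NOT c) OR a) AND NOT NOT c   — De Morgan
⇔ ((NOT c AND NOT NOT c) OR NOT NOT (c AND NOT c) OR a) AND NOT NOT c   — De Morgan
⇔ ((NOT c AND c) OR NOT NOT (c AND NOT c) OR a) AND NOT NOT c   — double negation
⇔ ((NOT c AND c) OR (c AND NOT c) OR a) AND NOT NOT c   — double negation
⇔ ((NOT c AND c) OR (c AND NOT c) OR a) AND c   — double negation
⇔ (NOT c OR c OR a) AND (NOT c OR NOT c OR a) AND (c OR c OR a) AND (c OR NOT c OR a) AND c   — distribute OR over AND
⇔ (NOT c OR a) AND c   — simplify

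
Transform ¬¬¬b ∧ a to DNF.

¬¬¬b ∧ a
= ¬b ∧ a   (double negation)

¬b ∧ a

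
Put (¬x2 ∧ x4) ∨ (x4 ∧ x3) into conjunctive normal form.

(¬x2 ∨ x3) ∧ x4

(¬x2 ∧ x4) ∨ (x4 ∧ x3)
≡ (¬x2 ∨ x4) ∧ (¬x2 ∨ x3) ∧ (x4 ∨ x4) ∧ (x4 ∨ x3)
≡ (¬x2 ∨ x3) ∧ x4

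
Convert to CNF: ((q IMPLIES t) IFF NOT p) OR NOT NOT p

p OR NOT q OR t

((q IMPLIES t) IFF NOT p) OR NOT NOT p
≡ (((q IMPLIES t) IMPLIES NOT p) AND (NOT p IMPLIES (q IMPLIES t))) OR NOT NOT p   [eliminate IFF]
≡ ((NOT (q IMPLIES t) OR NOT p) AND (NOT p IMPLIES (q IMPLIES t))) OR NOT NOT p   [eliminate IMPLIES]
≡ ((NOT (NOT q OR t) OR NOT p) AND (NOT p IMPLIES (q IMPLIES t))) OR NOT NOT p   [eliminate IMPLIES]
≡ ((NOT (NOT q OR t) OR NOT p) AND (NOT NOT p OR (q IMPLIES t))) OR NOT NOT p   [eliminate IMPLIES]
≡ ((NOT (NOT q OR t) OR NOT p) AND (NOT NOT p OR NOT q OR t)) OR NOT NOT p   [eliminate IMPLIES]
≡ (((NOT NOT q AND NOT t) OR NOT p) AND (NOT NOT p OR NOT q OR t)) OR NOT NOT p   [De Morgan]
≡ (((q AND NOT t) OR NOT p) AND (NOT NOT p OR NOT q OR t)) OR NOT NOT p   [double negation]
≡ (((q AND NOT t) OR NOT p) AND (p OR NOT q OR t)) OR NOT NOT p   [double negation]
≡ (((q AND NOT t) OR NOT p) AND (p OR NOT q OR t)) OR p   [double negation]
≡ (q OR NOT p OR p) AND (NOT t OR NOT p OR p) AND (p OR NOT q OR t OR p)   [distribute OR over AND]
≡ p OR NOT q OR t   [simplify]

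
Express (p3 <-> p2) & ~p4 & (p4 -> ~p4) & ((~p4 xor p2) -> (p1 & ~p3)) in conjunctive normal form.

(~p3 | p2) & (~p2 | p3) & ~p4 & (p4 | p2 | p1)

(p3 <-> p2) & ~p4 & (p4 -> ~p4) & ((~p4 xor p2) -> (p1 & ~p3))
≡ (p3 -> p2) & (p2 -> p3) & ~p4 & (p4 -> ~p4) & ((~p4 xor p2) -> (p1 & ~p3))   [eliminate <->]
≡ (~p3 | p2) & (p2 -> p3) & ~p4 & (p4 -> ~p4) & ((~p4 xor p2) -> (p1 & ~p3))   [eliminate ->]
≡ (~p3 | p2) & (~p2 | p3) & ~p4 & (p4 -> ~p4) & ((~p4 xor p2) -> (p1 & ~p3))   [eliminate ->]
≡ (~p3 | p2) & (~p2 | p3) & ~p4 & (~p4 | ~p4) & ((~p4 xor p2) -> (p1 & ~p3))   [eliminate ->]
≡ (~p3 | p2) & (~p2 | p3) & ~p4 & (~p4 | ~p4) & (~(~p4 xor p2) | (p1 & ~p3))   [eliminate ->]
≡ (~p3 | p2) & (~p2 | p3) & ~p4 & (~p4 | ~p4) & (~((~p4 | p2) & ~(~p4 & p2)) | (p1 & ~p3))   [expand xor]
≡ (~p3 | p2) & (~p2 | p3) & ~p4 & (~p4 | ~p4) & (~(~p4 | p2) | ~~(~p4 & p2) | (p1 & ~p3))   [De Morgan]
≡ (~p3 | p2) & (~p2 | p3) & ~p4 & (~p4 | ~p4) & ((~~p4 & ~p2) | ~~(~p4 & p2) | (p1 & ~p3))   [De Morgan]
≡ (~p3 | p2) & (~p2 | p3) & ~p4 & (~p4 | ~p4) & ((p4 & ~p2) | ~~(~p4 & p2) | (p1 & ~p3))   [double negation]
≡ (~p3 | p2) & (~p2 | p3) & ~p4 & (~p4 | ~p4) & ((p4 & ~p2) | (~p4 & p2) | (p1 & ~p3))   [double negation]
≡ (~p3 | p2) & (~p2 | p3) & ~p4 & (~p4 | ~p4) & (p4 | ~p4 | p1) & (p4 | ~p4 | ~p3) & (p4 | p2 | p1) & (p4 | p2 | ~p3) & (~p2 | ~p4 | p1) & (~p2 | ~p4 | ~p3) & (~p2 | p2 | p1) & (~p2 | p2 | ~p3)   [distribute | over &]
≡ (~p3 | p2) & (~p2 | p3) & ~p4 & (p4 | p2 | p1)   [simplify]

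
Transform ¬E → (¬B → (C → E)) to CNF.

E ∨ B ∨ ¬C

¬E → (¬B → (C → E))
⇔ ¬¬E ∨ (¬B → (C → E))
⇔ ¬¬E ∨ ¬¬B ∨ (C → E)
⇔ ¬¬E ∨ ¬¬B ∨ ¬C ∨ E
⇔ E ∨ ¬¬B ∨ ¬C ∨ E
⇔ E ∨ B ∨ ¬C ∨ E
⇔ E ∨ B ∨ ¬C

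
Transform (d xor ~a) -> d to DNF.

(d xor ~a) -> d
≡ ~(d xor ~a) | d
≡ ~((d & ~~a) | (~d & ~a)) | d
≡ (~(d & ~~a) & ~(~d & ~a)) | d
≡ ((~d | ~~~a) & ~(~d & ~a)) | d
≡ ((~d | ~a) & ~(~d & ~a)) | d
≡ ((~d | ~a) & (~~d | ~~a)) | d
≡ ((~d | ~a) & (d | ~~a)) | d
≡ ((~d | ~a) & (d | a)) | d
≡ (~d & d) | (~d & a) | (~a & d) | (~a & a) | d
≡ (~d & a) | d

(~d & a) | d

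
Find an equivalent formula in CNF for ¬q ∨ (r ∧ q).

¬q ∨ (r ∧ q)
≡ (¬q ∨ r) ∧ (¬q ∨ q)   (distribute ∨ over ∧)
≡ ¬q ∨ r   (simplify)

¬q ∨ r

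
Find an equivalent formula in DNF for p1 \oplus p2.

(p1 \land \lnot p2) \lor (\lnot p1 \land p2)

p1 \oplus p2
⇔ (p1 \land \lnot p2) \lor (\lnot p1 \land p2)   [expand \oplus]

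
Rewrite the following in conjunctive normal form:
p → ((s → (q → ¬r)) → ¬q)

p → ((s → (q → ¬r)) → ¬q)
⇔ ¬p ∨ ((s → (q → ¬r)) → ¬q)   (eliminate →)
⇔ ¬p ∨ ¬(s → (q → ¬r)) ∨ ¬q   (eliminate →)
⇔ ¬p ∨ ¬(¬s ∨ (q → ¬r)) ∨ ¬q   (eliminate →)
⇔ ¬p ∨ ¬(¬s ∨ ¬q ∨ ¬r) ∨ ¬q   (eliminate →)
⇔ ¬p ∨ (¬¬s ∧ ¬¬q ∧ ¬¬r) ∨ ¬q   (De Morgan)
⇔ ¬p ∨ (s ∧ ¬¬q ∧ ¬¬r) ∨ ¬q   (double negation)
⇔ ¬p ∨ (s ∧ q ∧ ¬¬r) ∨ ¬q   (double negation)
⇔ ¬p ∨ (s ∧ q ∧ r) ∨ ¬q   (double negation)
⇔ (¬p ∨ s ∨ ¬q) ∧ (¬p ∨ q ∨ ¬q) ∧ (¬p ∨ r ∨ ¬q)   (distribute ∨ over ∧)
⇔ (¬p ∨ s ∨ ¬q) ∧ (¬p ∨ r ∨ ¬q)   (simplify)

(¬p ∨ s ∨ ¬q) ∧ (¬p ∨ r ∨ ¬q)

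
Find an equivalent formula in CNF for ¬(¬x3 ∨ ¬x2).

x3 ∧ x2

¬(¬x3 ∨ ¬x2)
= ¬¬x3 ∧ ¬¬x2   (De Morgan)
= x3 ∧ ¬¬x2   (double negation)
= x3 ∧ x2   (double negation)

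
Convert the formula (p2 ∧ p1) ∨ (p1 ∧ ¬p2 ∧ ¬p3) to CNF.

(p2 ∧ p1) ∨ (p1 ∧ ¬p2 ∧ ¬p3)
⇔ (p2 ∨ p1) ∧ (p2 ∨ ¬p2) ∧ (p2 ∨ ¬p3) ∧ (p1 ∨ p1) ∧ (p1 ∨ ¬p2) ∧ (p1 ∨ ¬p3)   — distribute ∨ over ∧
⇔ (p2 ∨ ¬p3) ∧ p1   — simplify

(p2 ∨ ¬p3) ∧ p1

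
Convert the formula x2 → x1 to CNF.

x2 → x1
= ¬x2 ∨ x1

¬x2 ∨ x1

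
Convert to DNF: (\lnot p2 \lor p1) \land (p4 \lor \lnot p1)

(\lnot p2 \lor p1) \land (p4 \lor \lnot p1)
≡ (\lnot p2 \land p4) \lor (\lnot p2 \land \lnot p1) \lor (p1 \land p4) \lor (p1 \land \lnot p1)   (distribute \land over \lor)
≡ (\lnot p2 \land p4) \lor (\lnot p2 \land \lnot p1) \lor (p1 \land p4)   (simplify)

(\lnot p2 \land p4) \lor (\lnot p2 \land \lnot p1) \lor (p1 \land p4)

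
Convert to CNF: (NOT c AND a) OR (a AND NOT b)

(NOT c OR NOT b) AND a

(NOT c AND a) OR (a AND NOT b)
⇔ (NOT c OR a) AND (NOT c OR NOT b) AND (a OR a) AND (a OR NOT b)   [distribute OR over AND]
⇔ (NOT c OR NOT b) AND a   [simplify]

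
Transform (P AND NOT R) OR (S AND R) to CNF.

(P OR S) AND (P OR R) AND (NOT R OR S)

(P AND NOT R) OR (S AND R)
≡ (P OR S) AND (P OR R) AND (NOT R OR S) AND (NOT R OR R)   [distribute OR over AND]
≡ (P OR S) AND (P OR R) AND (NOT R OR S)   [simplify]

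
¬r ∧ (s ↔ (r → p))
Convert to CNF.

¬r ∧ (r ∨ s) ∧ (¬p ∨ s)

¬r ∧ (s ↔ (r → p))
≡ ¬r ∧ (s → (r → p)) ∧ ((r → p) → s)
≡ ¬r ∧ (¬s ∨ (r → p)) ∧ ((r → p) → s)
≡ ¬r ∧ (¬s ∨ ¬r ∨ p) ∧ ((r → p) → s)
≡ ¬r ∧ (¬s ∨ ¬r ∨ p) ∧ (¬(r → p) ∨ s)
≡ ¬r ∧ (¬s ∨ ¬r ∨ p) ∧ (¬(¬r ∨ p) ∨ s)
≡ ¬r ∧ (¬s ∨ ¬r ∨ p) ∧ ((¬¬r ∧ ¬p) ∨ s)
≡ ¬r ∧ (¬s ∨ ¬r ∨ p) ∧ ((r ∧ ¬p) ∨ s)
≡ ¬r ∧ (¬s ∨ ¬r ∨ p) ∧ (r ∨ s) ∧ (¬p ∨ s)
≡ ¬r ∧ (r ∨ s) ∧ (¬p ∨ s)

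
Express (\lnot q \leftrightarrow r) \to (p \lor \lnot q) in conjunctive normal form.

\lnot q \lor r \lor p

(\lnot q \leftrightarrow r) \to (p \lor \lnot q)
= \lnot (\lnot q \leftrightarrow r) \lor p \lor \lnot q   [eliminate \to]
= \lnot ((\lnot q \to r) \land (r \to \lnot q)) \lor p \lor \lnot q   [eliminate \leftrightarrow]
= \lnot ((\lnot \lnot q \lor r) \land (r \to \lnot q)) \lor p \lor \lnot q   [eliminate \to]
= \lnot ((\lnot \lnot q \lor r) \land (\lnot r \lor \lnot q)) \lor p \lor \lnot q   [eliminate \to]
= \lnot (\lnot \lnot q \lor r) \lor \lnot (\lnot r \lor \lnot q) \lor p \lor \lnot q   [De Morgan]
= (\lnot \lnot \lnot q \land \lnot r) \lor \lnot (\lnot r \lor \lnot q) \lor p \lor \lnot q   [De Morgan]
= (\lnot q \land \lnot r) \lor \lnot (\lnot r \lor \lnot q) \lor p \lor \lnot q   [double negation]
= (\lnot q \land \lnot r) \lor (\lnot \lnot r \land \lnot \lnot q) \lor p \lor \lnot q   [De Morgan]
= (\lnot q \land \lnot r) \lor (r \land \lnot \lnot q) \lor p \lor \lnot q   [double negation]
= (\lnot q \land \lnot r) \lor (r \land q) \lor p \lor \lnot q   [double negation]
= (\lnot q \lor r \lor p \lor \lnot q) \land (\lnot q \lor q \lor p \lor \lnot q) \land (\lnot r \lor r \lor p \lor \lnot q) \land (\lnot r \lor q \lor p \lor \lnot q)   [distribute \lor over \land]
= \lnot q \lor r \lor p   [simplify]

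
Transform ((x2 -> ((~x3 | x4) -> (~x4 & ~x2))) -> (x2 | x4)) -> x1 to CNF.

((x2 -> ((~x3 | x4) -> (~x4 & ~x2))) -> (x2 | x4)) -> x1
≡ ~((x2 -> ((~x3 | x4) -> (~x4 & ~x2))) -> (x2 | x4)) | x1   (eliminate ->)
≡ ~(~(x2 -> ((~x3 | x4) -> (~x4 & ~x2))) | x2 | x4) | x1   (eliminate ->)
≡ ~(~(~x2 | ((~x3 | x4) -> (~x4 & ~x2))) | x2 | x4) | x1   (eliminate ->)
≡ ~(~(~x2 | ~(~x3 | x4) | (~x4 & ~x2)) | x2 | x4) | x1   (eliminate ->)
≡ (~~(~x2 | ~(~x3 | x4) | (~x4 & ~x2)) & ~x2 & ~x4) | x1   (De Morgan)
≡ ((~x2 | ~(~x3 | x4) | (~x4 & ~x2)) & ~x2 & ~x4) | x1   (double negation)
≡ ((~x2 | (~~x3 & ~x4) | (~x4 & ~x2)) & ~x2 & ~x4) | x1   (De Morgan)
≡ ((~x2 | (x3 & ~x4) | (~x4 & ~x2)) & ~x2 & ~x4) | x1   (double negation)
≡ (~x2 | x3 | ~x4 | x1) & (~x2 | x3 | ~x2 | x1) & (~x2 | ~x4 | ~x4 | x1) & (~x2 | ~x4 | ~x2 | x1) & (~x2 | x1) & (~x4 | x1)   (distribute | over &)
≡ (~x2 | x1) & (~x4 | x1)   (simplify)

(~x2 | x1) & (~x4 | x1)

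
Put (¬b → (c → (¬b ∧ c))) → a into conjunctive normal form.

(¬b ∨ a) ∧ (c ∨ a) ∧ (b ∨ ¬c ∨ a)

(¬b → (c → (¬b ∧ c))) → a
≡ ¬(¬b → (c → (¬b ∧ c))) ∨ a   (eliminate →)
≡ ¬(¬¬b ∨ (c → (¬b ∧ c))) ∨ a   (eliminate →)
≡ ¬(¬¬b ∨ ¬c ∨ (¬b ∧ c)) ∨ a   (eliminate →)
≡ (¬¬¬b ∧ ¬¬c ∧ ¬(¬b ∧ c)) ∨ a   (De Morgan)
≡ (¬b ∧ ¬¬c ∧ ¬(¬b ∧ c)) ∨ a   (double negation)
≡ (¬b ∧ c ∧ ¬(¬b ∧ c)) ∨ a   (double negation)
≡ (¬b ∧ c ∧ (¬¬b ∨ ¬c)) ∨ a   (De Morgan)
≡ (¬b ∧ c ∧ (b ∨ ¬c)) ∨ a   (double negation)
≡ (¬b ∨ a) ∧ (c ∨ a) ∧ (b ∨ ¬c ∨ a)   (distribute ∨ over ∧)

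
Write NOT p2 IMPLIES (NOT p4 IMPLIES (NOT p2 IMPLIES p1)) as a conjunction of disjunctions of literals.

NOT p2 IMPLIES (NOT p4 IMPLIES (NOT p2 IMPLIES p1))
≡ NOT NOT p2 OR (NOT p4 IMPLIES (NOT p2 IMPLIES p1))   — eliminate IMPLIES
≡ NOT NOT p2 OR NOT NOT p4 OR (NOT p2 IMPLIES p1)   — eliminate IMPLIES
≡ NOT NOT p2 OR NOT NOT p4 OR NOT NOT p2 OR p1   — eliminate IMPLIES
≡ p2 OR NOT NOT p4 OR NOT NOT p2 OR p1   — double negation
≡ p2 OR p4 OR NOT NOT p2 OR p1   — double negation
≡ p2 OR p4 OR p2 OR p1   — double negation
≡ p2 OR p4 OR p1   — simplify

p2 OR p4 OR p1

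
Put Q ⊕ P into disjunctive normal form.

Q ⊕ P
≡ (Q ∧ ¬P) ∨ (¬Q ∧ P)

(Q ∧ ¬P) ∨ (¬Q ∧ P)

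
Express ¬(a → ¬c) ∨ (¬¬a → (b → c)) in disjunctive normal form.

¬a ∨ ¬b ∨ c

¬(a → ¬c) ∨ (¬¬a → (b → c))
= ¬(¬a ∨ ¬c) ∨ (¬¬a → (b → c))   (eliminate →)
= ¬(¬a ∨ ¬c) ∨ ¬¬¬a ∨ (b → c)   (eliminate →)
= ¬(¬a ∨ ¬c) ∨ ¬¬¬a ∨ ¬b ∨ c   (eliminate →)
= ¬¬a ∧ ¬¬c ∨ ¬¬¬a ∨ ¬b ∨ c   (De Morgan)
= a ∧ ¬¬c ∨ ¬¬¬a ∨ ¬b ∨ c   (double negation)
= a ∧ c ∨ ¬¬¬a ∨ ¬b ∨ c   (double negation)
= a ∧ c ∨ ¬a ∨ ¬b ∨ c   (double negation)
= ¬a ∨ ¬b ∨ c   (simplify)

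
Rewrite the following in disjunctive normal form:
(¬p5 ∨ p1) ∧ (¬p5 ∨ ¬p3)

(¬p5 ∨ p1) ∧ (¬p5 ∨ ¬p3)
≡ (¬p5 ∧ ¬p5) ∨ (¬p5 ∧ ¬p3) ∨ (p1 ∧ ¬p5) ∨ (p1 ∧ ¬p3)   — distribute ∧ over ∨
≡ ¬p5 ∨ (p1 ∧ ¬p3)   — simplify

¬p5 ∨ (p1 ∧ ¬p3)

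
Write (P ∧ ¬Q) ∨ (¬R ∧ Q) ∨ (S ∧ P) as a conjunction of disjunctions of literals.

(P ∨ ¬R) ∧ (P ∨ Q) ∧ (¬Q ∨ ¬R ∨ S)

(P ∧ ¬Q) ∨ (¬R ∧ Q) ∨ (S ∧ P)
= (P ∨ ¬R ∨ S) ∧ (P ∨ ¬R ∨ P) ∧ (P ∨ Q ∨ S) ∧ (P ∨ Q ∨ P) ∧ (¬Q ∨ ¬R ∨ S) ∧ (¬Q ∨ ¬R ∨ P) ∧ (¬Q ∨ Q ∨ S) ∧ (¬Q ∨ Q ∨ P)   [distribute ∨ over ∧]
= (P ∨ ¬R) ∧ (P ∨ Q) ∧ (¬Q ∨ ¬R ∨ S)   [simplify]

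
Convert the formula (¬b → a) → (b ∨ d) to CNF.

(¬b → a) → (b ∨ d)
= ¬(¬b → a) ∨ b ∨ d   (eliminate →)
= ¬(¬¬b ∨ a) ∨ b ∨ d   (eliminate →)
= (¬¬¬b ∧ ¬a) ∨ b ∨ d   (De Morgan)
= (¬b ∧ ¬a) ∨ b ∨ d   (double negation)
= (¬b ∨ b ∨ d) ∧ (¬a ∨ b ∨ d)   (distribute ∨ over ∧)
= ¬a ∨ b ∨ d   (simplify)

¬a ∨ b ∨ d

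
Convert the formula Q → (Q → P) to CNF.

¬Q ∨ P

Q → (Q → P)
= ¬Q ∨ (Q → P)   (eliminate →)
= ¬Q ∨ ¬Q ∨ P   (eliminate →)
= ¬Q ∨ P   (simplify)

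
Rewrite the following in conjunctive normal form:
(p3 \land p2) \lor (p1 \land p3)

(p3 \land p2) \lor (p1 \land p3)
≡ (p3 \lor p1) \land (p3 \lor p3) \land (p2 \lor p1) \land (p2 \lor p3)   — distribute \lor over \land
≡ p3 \land (p2 \lor p1)   — simplify

p3 \land (p2 \lor p1)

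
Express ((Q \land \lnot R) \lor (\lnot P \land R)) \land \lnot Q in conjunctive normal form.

((Q \land \lnot R) \lor (\lnot P \land R)) \land \lnot Q
≡ (Q \lor \lnot P) \land (Q \lor R) \land (\lnot R \lor \lnot P) \land (\lnot R \lor R) \land \lnot Q
≡ (Q \lor \lnot P) \land (Q \lor R) \land (\lnot R \lor \lnot P) \land \lnot Q

(Q \lor \lnot P) \land (Q \lor R) \land (\lnot R \lor \lnot P) \land \lnot Q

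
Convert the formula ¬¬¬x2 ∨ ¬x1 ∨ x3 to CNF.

¬x2 ∨ ¬x1 ∨ x3

¬¬¬x2 ∨ ¬x1 ∨ x3
≡ ¬x2 ∨ ¬x1 ∨ x3   (double negation)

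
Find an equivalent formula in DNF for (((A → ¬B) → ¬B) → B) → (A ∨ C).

¬B ∨ A ∨ C

(((A → ¬B) → ¬B) → B) → (A ∨ C)
= ¬(((A → ¬B) → ¬B) → B) ∨ A ∨ C   — eliminate →
= ¬(¬((A → ¬B) → ¬B) ∨ B) ∨ A ∨ C   — eliminate →
= ¬(¬(¬(A → ¬B) ∨ ¬B) ∨ B) ∨ A ∨ C   — eliminate →
= ¬(¬(¬(¬A ∨ ¬B) ∨ ¬B) ∨ B) ∨ A ∨ C   — eliminate →
= (¬¬(¬(¬A ∨ ¬B) ∨ ¬B) ∧ ¬B) ∨ A ∨ C   — De Morgan
= ((¬(¬A ∨ ¬B) ∨ ¬B) ∧ ¬B) ∨ A ∨ C   — double negation
= (((¬¬A ∧ ¬¬B) ∨ ¬B) ∧ ¬B) ∨ A ∨ C   — De Morgan
= (((A ∧ ¬¬B) ∨ ¬B) ∧ ¬B) ∨ A ∨ C   — double negation
= (((A ∧ B) ∨ ¬B) ∧ ¬B) ∨ A ∨ C   — double negation
= (A ∧ B ∧ ¬B) ∨ (¬B ∧ ¬B) ∨ A ∨ C   — distribute ∧ over ∨
= ¬B ∨ A ∨ C   — simplify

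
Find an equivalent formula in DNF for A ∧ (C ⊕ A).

A ∧ (C ⊕ A)
≡ A ∧ ((C ∧ ¬A) ∨ (¬C ∧ A))   [expand ⊕]
≡ (A ∧ C ∧ ¬A) ∨ (A ∧ ¬C ∧ A)   [distribute ∧ over ∨]
≡ A ∧ ¬C   [simplify]

A ∧ ¬C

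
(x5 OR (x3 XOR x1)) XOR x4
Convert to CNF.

(x5 OR (x3 XOR x1)) XOR x4
= (x5 OR (x3 XOR x1) OR x4) AND NOT ((x5 OR (x3 XOR x1)) AND x4)
= (x5 OR ((x3 OR x1) AND NOT (x3 AND x1)) OR x4) AND NOT ((x5 OR (x3 XOR x1)) AND x4)
= (x5 OR ((x3 OR x1) AND NOT (x3 AND x1)) OR x4) AND NOT ((x5 OR ((x3 OR x1) AND NOT (x3 AND x1))) AND x4)
= (x5 OR ((x3 OR x1) AND (NOT x3 OR NOT x1)) OR x4) AND NOT ((x5 OR ((x3 OR x1) AND NOT (x3 AND x1))) AND x4)
= (x5 OR ((x3 OR x1) AND (NOT x3 OR NOT x1)) OR x4) AND (NOT (x5 OR ((x3 OR x1) AND NOT (x3 AND x1))) OR NOT x4)
= (x5 OR ((x3 OR x1) AND (NOT x3 OR NOT x1)) OR x4) AND ((NOT x5 AND NOT ((x3 OR x1) AND NOT (x3 AND x1))) OR NOT x4)
= (x5 OR ((x3 OR x1) AND (NOT x3 OR NOT x1)) OR x4) AND ((NOT x5 AND (NOT (x3 OR x1) OR NOT NOT (x3 AND x1))) OR NOT x4)
= (x5 OR ((x3 OR x1) AND (NOT x3 OR NOT x1)) OR x4) AND ((NOT x5 AND ((NOT x3 AND NOT x1) OR NOT NOT (x3 AND x1))) OR NOT x4)
= (x5 OR ((x3 OR x1) AND (NOT x3 OR NOT x1)) OR x4) AND ((NOT x5 AND ((NOT x3 AND NOT x1) OR (x3 AND x1))) OR NOT x4)
= (x5 OR x3 OR x1 OR x4) AND (x5 OR NOT x3 OR NOT x1 OR x4) AND (NOT x5 OR NOT x4) AND (NOT x3 OR x3 OR NOT x4) AND (NOT x3 OR x1 OR NOT x4) AND (NOT x1 OR x3 OR NOT x4) AND (NOT x1 OR x1 OR NOT x4)
= (x5 OR x3 OR x1 OR x4) AND (x5 OR NOT x3 OR NOT x1 OR x4) AND (NOT x5 OR NOT x4) AND (NOT x3 OR x1 OR NOT x4) AND (NOT x1 OR x3 OR NOT x4)

(x5 OR x3 OR x1 OR x4) AND (x5 OR NOT x3 OR NOT x1 OR x4) AND (NOT x5 OR NOT x4) AND (NOT x3 OR x1 OR NOT x4) AND (NOT x1 OR x3 OR NOT x4)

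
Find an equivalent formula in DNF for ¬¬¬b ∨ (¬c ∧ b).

¬b ∨ (¬c ∧ b)

¬¬¬b ∨ (¬c ∧ b)
≡ ¬b ∨ (¬c ∧ b)   [double negation]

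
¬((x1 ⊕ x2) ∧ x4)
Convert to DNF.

¬((x1 ⊕ x2) ∧ x4)
≡ ¬(((x1 ∧ ¬x2) ∨ (¬x1 ∧ x2)) ∧ x4)   [expand ⊕]
≡ ¬((x1 ∧ ¬x2) ∨ (¬x1 ∧ x2)) ∨ ¬x4   [De Morgan]
≡ (¬(x1 ∧ ¬x2) ∧ ¬(¬x1 ∧ x2)) ∨ ¬x4   [De Morgan]
≡ ((¬x1 ∨ ¬¬x2) ∧ ¬(¬x1 ∧ x2)) ∨ ¬x4   [De Morgan]
≡ ((¬x1 ∨ x2) ∧ ¬(¬x1 ∧ x2)) ∨ ¬x4   [double negation]
≡ ((¬x1 ∨ x2) ∧ (¬¬x1 ∨ ¬x2)) ∨ ¬x4   [De Morgan]
≡ ((¬x1 ∨ x2) ∧ (x1 ∨ ¬x2)) ∨ ¬x4   [double negation]
≡ (¬x1 ∧ x1) ∨ (¬x1 ∧ ¬x2) ∨ (x2 ∧ x1) ∨ (x2 ∧ ¬x2) ∨ ¬x4   [distribute ∧ over ∨]
≡ (¬x1 ∧ ¬x2) ∨ (x2 ∧ x1) ∨ ¬x4   [simplify]

(¬x1 ∧ ¬x2) ∨ (x2 ∧ x1) ∨ ¬x4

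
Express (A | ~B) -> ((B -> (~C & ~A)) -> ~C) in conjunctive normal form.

B | ~C

(A | ~B) -> ((B -> (~C & ~A)) -> ~C)
≡ ~(A | ~B) | ((B -> (~C & ~A)) -> ~C)   — eliminate ->
≡ ~(A | ~B) | ~(B -> (~C & ~A)) | ~C   — eliminate ->
≡ ~(A | ~B) | ~(~B | (~C & ~A)) | ~C   — eliminate ->
≡ (~A & ~~B) | ~(~B | (~C & ~A)) | ~C   — De Morgan
≡ (~A & B) | ~(~B | (~C & ~A)) | ~C   — double negation
≡ (~A & B) | (~~B & ~(~C & ~A)) | ~C   — De Morgan
≡ (~A & B) | (B & ~(~C & ~A)) | ~C   — double negation
≡ (~A & B) | (B & (~~C | ~~A)) | ~C   — De Morgan
≡ (~A & B) | (B & (C | ~~A)) | ~C   — double negation
≡ (~A & B) | (B & (C | A)) | ~C   — double negation
≡ (~A | B | ~C) & (~A | C | A | ~C) & (B | B | ~C) & (B | C | A | ~C)   — distribute | over &
≡ B | ~C   — simplify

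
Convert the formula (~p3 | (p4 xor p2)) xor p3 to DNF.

(~p3 | (p4 xor p2)) xor p3
⇔ ((~p3 | (p4 xor p2)) & ~p3) | (~(~p3 | (p4 xor p2)) & p3)
⇔ ((~p3 | (p4 & ~p2) | (~p4 & p2)) & ~p3) | (~(~p3 | (p4 xor p2)) & p3)
⇔ ((~p3 | (p4 & ~p2) | (~p4 & p2)) & ~p3) | (~(~p3 | (p4 & ~p2) | (~p4 & p2)) & p3)
⇔ ((~p3 | (p4 & ~p2) | (~p4 & p2)) & ~p3) | (~~p3 & ~(p4 & ~p2) & ~(~p4 & p2) & p3)
⇔ ((~p3 | (p4 & ~p2) | (~p4 & p2)) & ~p3) | (p3 & ~(p4 & ~p2) & ~(~p4 & p2) & p3)
⇔ ((~p3 | (p4 & ~p2) | (~p4 & p2)) & ~p3) | (p3 & (~p4 | ~~p2) & ~(~p4 & p2) & p3)
⇔ ((~p3 | (p4 & ~p2) | (~p4 & p2)) & ~p3) | (p3 & (~p4 | p2) & ~(~p4 & p2) & p3)
⇔ ((~p3 | (p4 & ~p2) | (~p4 & p2)) & ~p3) | (p3 & (~p4 | p2) & (~~p4 | ~p2) & p3)
⇔ ((~p3 | (p4 & ~p2) | (~p4 & p2)) & ~p3) | (p3 & (~p4 | p2) & (p4 | ~p2) & p3)
⇔ (~p3 & ~p3) | (p4 & ~p2 & ~p3) | (~p4 & p2 & ~p3) | (p3 & ~p4 & p4 & p3) | (p3 & ~p4 & ~p2 & p3) | (p3 & p2 & p4 & p3) | (p3 & p2 & ~p2 & p3)
⇔ ~p3 | (p3 & ~p4 & ~p2) | (p3 & p2 & p4)

~p3 | (p3 & ~p4 & ~p2) | (p3 & p2 & p4)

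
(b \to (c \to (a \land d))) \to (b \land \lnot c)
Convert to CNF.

b \land (\lnot a \lor \lnot d \lor \lnot c)

(b \to (c \to (a \land d))) \to (b \land \lnot c)
≡ \lnot (b \to (c \to (a \land d))) \lor (b \land \lnot c)   [eliminate \to]
≡ \lnot (\lnot b \lor (c \to (a \land d))) \lor (b \land \lnot c)   [eliminate \to]
≡ \lnot (\lnot b \lor \lnot c \lor (a \land d)) \lor (b \land \lnot c)   [eliminate \to]
≡ (\lnot \lnot b \land \lnot \lnot c \land \lnot (a \land d)) \lor (b \land \lnot c)   [De Morgan]
≡ (b \land \lnot \lnot c \land \lnot (a \land d)) \lor (b \land \lnot c)   [double negation]
≡ (b \land c \land \lnot (a \land d)) \lor (b \land \lnot c)   [double negation]
≡ (b \land c \land (\lnot a \lor \lnot d)) \lor (b \land \lnot c)   [De Morgan]
≡ (b \lor b) \land (b \lor \lnot c) \land (c \lor b) \land (c \lor \lnot c) \land (\lnot a \lor \lnot d \lor b) \land (\lnot a \lor \lnot d \lor \lnot c)   [distribute \lor over \land]
≡ b \land (\lnot a \lor \lnot d \lor \lnot c)   [simplify]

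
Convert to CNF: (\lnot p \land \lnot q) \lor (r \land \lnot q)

(\lnot p \lor r) \land \lnot q

(\lnot p \land \lnot q) \lor (r \land \lnot q)
⇔ (\lnot p \lor r) \land (\lnot p \lor \lnot q) \land (\lnot q \lor r) \land (\lnot q \lor \lnot q)
⇔ (\lnot p \lor r) \land \lnot q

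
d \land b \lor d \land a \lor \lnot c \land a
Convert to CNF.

d \land b \lor d \land a \lor \lnot c \land a
= (d \lor d \lor \lnot c) \land (d \lor d \lor a) \land (d \lor a \lor \lnot c) \land (d \lor a \lor a) \land (b \lor d \lor \lnot c) \land (b \lor d \lor a) \land (b \lor a \lor \lnot c) \land (b \lor a \lor a)   [distribute \lor over \land]
= (d \lor \lnot c) \land (d \lor a) \land (b \lor a)   [simplify]

(d \lor \lnot c) \land (d \lor a) \land (b \lor a)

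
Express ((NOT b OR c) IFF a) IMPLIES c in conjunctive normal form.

(NOT b OR c OR a) AND (NOT a OR b OR c)

((NOT b OR c) IFF a) IMPLIES c
≡ NOT ((NOT b OR c) IFF a) OR c   — eliminate IMPLIES
≡ NOT (((NOT b OR c) IMPLIES a) AND (a IMPLIES (NOT b OR c))) OR c   — eliminate IFF
≡ NOT ((NOT (NOT b OR c) OR a) AND (a IMPLIES (NOT b OR c))) OR c   — eliminate IMPLIES
≡ NOT ((NOT (NOT b OR c) OR a) AND (NOT a OR NOT b OR c)) OR c   — eliminate IMPLIES
≡ NOT (NOT (NOT b OR c) OR a) OR NOT (NOT a OR NOT b OR c) OR c   — De Morgan
≡ (NOT NOT (NOT b OR c) AND NOT a) OR NOT (NOT a OR NOT b OR c) OR c   — De Morgan
≡ ((NOT b OR c) AND NOT a) OR NOT (NOT a OR NOT b OR c) OR c   — double negation
≡ ((NOT b OR c) AND NOT a) OR (NOT NOT a AND NOT NOT b AND NOT c) OR c   — De Morgan
≡ ((NOT b OR c) AND NOT a) OR (a AND NOT NOT b AND NOT c) OR c   — double negation
≡ ((NOT b OR c) AND NOT a) OR (a AND b AND NOT c) OR c   — double negation
≡ (NOT b OR c OR a OR c) AND (NOT b OR c OR b OR c) AND (NOT b OR c OR NOT c OR c) AND (NOT a OR a OR c) AND (NOT a OR b OR c) AND (NOT a OR NOT c OR c)   — distribute OR over AND
≡ (NOT b OR c OR a) AND (NOT a OR b OR c)   — simplify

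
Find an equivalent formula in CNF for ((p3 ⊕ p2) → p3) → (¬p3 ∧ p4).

(p3 ∨ p2 ∨ p4) ∧ ¬p3

((p3 ⊕ p2) → p3) → (¬p3 ∧ p4)
⇔ ¬((p3 ⊕ p2) → p3) ∨ (¬p3 ∧ p4)   (eliminate →)
⇔ ¬(¬(p3 ⊕ p2) ∨ p3) ∨ (¬p3 ∧ p4)   (eliminate →)
⇔ ¬(¬((p3 ∨ p2) ∧ ¬(p3 ∧ p2)) ∨ p3) ∨ (¬p3 ∧ p4)   (expand ⊕)
⇔ (¬¬((p3 ∨ p2) ∧ ¬(p3 ∧ p2)) ∧ ¬p3) ∨ (¬p3 ∧ p4)   (De Morgan)
⇔ ((p3 ∨ p2) ∧ ¬(p3 ∧ p2) ∧ ¬p3) ∨ (¬p3 ∧ p4)   (double negation)
⇔ ((p3 ∨ p2) ∧ (¬p3 ∨ ¬p2) ∧ ¬p3) ∨ (¬p3 ∧ p4)   (De Morgan)
⇔ (p3 ∨ p2 ∨ ¬p3) ∧ (p3 ∨ p2 ∨ p4) ∧ (¬p3 ∨ ¬p2 ∨ ¬p3) ∧ (¬p3 ∨ ¬p2 ∨ p4) ∧ (¬p3 ∨ ¬p3) ∧ (¬p3 ∨ p4)   (distribute ∨ over ∧)
⇔ (p3 ∨ p2 ∨ p4) ∧ ¬p3   (simplify)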